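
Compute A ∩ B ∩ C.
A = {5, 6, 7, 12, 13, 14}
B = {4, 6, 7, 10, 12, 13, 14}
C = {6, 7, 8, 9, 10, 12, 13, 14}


Set A = {5, 6, 7, 12, 13, 14}
Set B = {4, 6, 7, 10, 12, 13, 14}
Set C = {6, 7, 8, 9, 10, 12, 13, 14}
First, A ∩ B = {6, 7, 12, 13, 14}
Then, (A ∩ B) ∩ C = {6, 7, 12, 13, 14}

{6, 7, 12, 13, 14}


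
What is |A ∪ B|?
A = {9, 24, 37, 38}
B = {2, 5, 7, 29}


Set A = {9, 24, 37, 38}, |A| = 4
Set B = {2, 5, 7, 29}, |B| = 4
A ∩ B = {}, |A ∩ B| = 0
|A ∪ B| = |A| + |B| - |A ∩ B| = 4 + 4 - 0 = 8

8


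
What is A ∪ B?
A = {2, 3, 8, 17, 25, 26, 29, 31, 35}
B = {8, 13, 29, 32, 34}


Set A = {2, 3, 8, 17, 25, 26, 29, 31, 35}
Set B = {8, 13, 29, 32, 34}
A ∪ B includes all elements in either set.
Elements from A: {2, 3, 8, 17, 25, 26, 29, 31, 35}
Elements from B not already included: {13, 32, 34}
A ∪ B = {2, 3, 8, 13, 17, 25, 26, 29, 31, 32, 34, 35}

{2, 3, 8, 13, 17, 25, 26, 29, 31, 32, 34, 35}


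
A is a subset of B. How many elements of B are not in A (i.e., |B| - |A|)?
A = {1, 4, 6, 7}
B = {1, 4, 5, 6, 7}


Set A = {1, 4, 6, 7}, |A| = 4
Set B = {1, 4, 5, 6, 7}, |B| = 5
Since A ⊆ B: B \ A = {5}
|B| - |A| = 5 - 4 = 1

1


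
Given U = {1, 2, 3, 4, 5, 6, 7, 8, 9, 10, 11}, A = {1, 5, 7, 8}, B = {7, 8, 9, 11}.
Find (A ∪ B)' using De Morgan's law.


U = {1, 2, 3, 4, 5, 6, 7, 8, 9, 10, 11}
A = {1, 5, 7, 8}, B = {7, 8, 9, 11}
A ∪ B = {1, 5, 7, 8, 9, 11}
(A ∪ B)' = U \ (A ∪ B) = {2, 3, 4, 6, 10}
Verification via A' ∩ B': A' = {2, 3, 4, 6, 9, 10, 11}, B' = {1, 2, 3, 4, 5, 6, 10}
A' ∩ B' = {2, 3, 4, 6, 10} ✓

{2, 3, 4, 6, 10}


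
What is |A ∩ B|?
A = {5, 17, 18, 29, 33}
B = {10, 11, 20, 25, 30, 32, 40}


Set A = {5, 17, 18, 29, 33}
Set B = {10, 11, 20, 25, 30, 32, 40}
A ∩ B = {}
|A ∩ B| = 0

0


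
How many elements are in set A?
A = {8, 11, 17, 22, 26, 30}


Set A = {8, 11, 17, 22, 26, 30}
Listing elements: 8, 11, 17, 22, 26, 30
Counting: 6 elements
|A| = 6

6


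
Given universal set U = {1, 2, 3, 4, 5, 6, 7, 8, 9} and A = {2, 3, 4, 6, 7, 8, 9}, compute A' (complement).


Universal set U = {1, 2, 3, 4, 5, 6, 7, 8, 9}
Set A = {2, 3, 4, 6, 7, 8, 9}
A' = U \ A = elements in U but not in A
Checking each element of U:
1 (not in A, include), 2 (in A, exclude), 3 (in A, exclude), 4 (in A, exclude), 5 (not in A, include), 6 (in A, exclude), 7 (in A, exclude), 8 (in A, exclude), 9 (in A, exclude)
A' = {1, 5}

{1, 5}


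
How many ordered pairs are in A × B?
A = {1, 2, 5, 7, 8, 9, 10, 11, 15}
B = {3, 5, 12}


Set A = {1, 2, 5, 7, 8, 9, 10, 11, 15} has 9 elements.
Set B = {3, 5, 12} has 3 elements.
|A × B| = |A| × |B| = 9 × 3 = 27

27


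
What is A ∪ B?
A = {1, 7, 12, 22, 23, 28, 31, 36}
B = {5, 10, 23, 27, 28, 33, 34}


Set A = {1, 7, 12, 22, 23, 28, 31, 36}
Set B = {5, 10, 23, 27, 28, 33, 34}
A ∪ B includes all elements in either set.
Elements from A: {1, 7, 12, 22, 23, 28, 31, 36}
Elements from B not already included: {5, 10, 27, 33, 34}
A ∪ B = {1, 5, 7, 10, 12, 22, 23, 27, 28, 31, 33, 34, 36}

{1, 5, 7, 10, 12, 22, 23, 27, 28, 31, 33, 34, 36}


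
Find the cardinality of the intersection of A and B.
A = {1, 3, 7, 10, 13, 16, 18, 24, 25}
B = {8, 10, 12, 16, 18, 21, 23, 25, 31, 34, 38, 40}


Set A = {1, 3, 7, 10, 13, 16, 18, 24, 25}
Set B = {8, 10, 12, 16, 18, 21, 23, 25, 31, 34, 38, 40}
A ∩ B = {10, 16, 18, 25}
|A ∩ B| = 4

4


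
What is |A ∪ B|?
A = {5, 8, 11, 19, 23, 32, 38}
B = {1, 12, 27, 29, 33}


Set A = {5, 8, 11, 19, 23, 32, 38}, |A| = 7
Set B = {1, 12, 27, 29, 33}, |B| = 5
A ∩ B = {}, |A ∩ B| = 0
|A ∪ B| = |A| + |B| - |A ∩ B| = 7 + 5 - 0 = 12

12


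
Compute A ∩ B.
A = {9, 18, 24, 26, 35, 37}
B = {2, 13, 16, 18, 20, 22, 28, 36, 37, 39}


Set A = {9, 18, 24, 26, 35, 37}
Set B = {2, 13, 16, 18, 20, 22, 28, 36, 37, 39}
A ∩ B includes only elements in both sets.
Check each element of A against B:
9 ✗, 18 ✓, 24 ✗, 26 ✗, 35 ✗, 37 ✓
A ∩ B = {18, 37}

{18, 37}


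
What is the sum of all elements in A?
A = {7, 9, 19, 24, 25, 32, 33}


Set A = {7, 9, 19, 24, 25, 32, 33}
Sum = 7 + 9 + 19 + 24 + 25 + 32 + 33 = 149

149


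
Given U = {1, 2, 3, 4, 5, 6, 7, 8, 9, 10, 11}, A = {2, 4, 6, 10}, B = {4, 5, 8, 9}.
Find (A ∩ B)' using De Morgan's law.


U = {1, 2, 3, 4, 5, 6, 7, 8, 9, 10, 11}
A = {2, 4, 6, 10}, B = {4, 5, 8, 9}
A ∩ B = {4}
(A ∩ B)' = U \ (A ∩ B) = {1, 2, 3, 5, 6, 7, 8, 9, 10, 11}
Verification via A' ∪ B': A' = {1, 3, 5, 7, 8, 9, 11}, B' = {1, 2, 3, 6, 7, 10, 11}
A' ∪ B' = {1, 2, 3, 5, 6, 7, 8, 9, 10, 11} ✓

{1, 2, 3, 5, 6, 7, 8, 9, 10, 11}


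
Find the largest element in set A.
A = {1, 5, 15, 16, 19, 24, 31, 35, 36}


Set A = {1, 5, 15, 16, 19, 24, 31, 35, 36}
Elements in ascending order: 1, 5, 15, 16, 19, 24, 31, 35, 36
The largest element is 36.

36


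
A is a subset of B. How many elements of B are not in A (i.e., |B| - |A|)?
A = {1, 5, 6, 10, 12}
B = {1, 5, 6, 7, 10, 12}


Set A = {1, 5, 6, 10, 12}, |A| = 5
Set B = {1, 5, 6, 7, 10, 12}, |B| = 6
Since A ⊆ B: B \ A = {7}
|B| - |A| = 6 - 5 = 1

1


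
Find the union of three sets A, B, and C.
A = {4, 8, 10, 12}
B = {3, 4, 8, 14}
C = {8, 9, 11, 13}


Set A = {4, 8, 10, 12}
Set B = {3, 4, 8, 14}
Set C = {8, 9, 11, 13}
First, A ∪ B = {3, 4, 8, 10, 12, 14}
Then, (A ∪ B) ∪ C = {3, 4, 8, 9, 10, 11, 12, 13, 14}

{3, 4, 8, 9, 10, 11, 12, 13, 14}


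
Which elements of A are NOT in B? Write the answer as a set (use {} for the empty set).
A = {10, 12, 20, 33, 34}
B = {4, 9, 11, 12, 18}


Set A = {10, 12, 20, 33, 34}
Set B = {4, 9, 11, 12, 18}
Check each element of A against B:
10 ∉ B (include), 12 ∈ B, 20 ∉ B (include), 33 ∉ B (include), 34 ∉ B (include)
Elements of A not in B: {10, 20, 33, 34}

{10, 20, 33, 34}


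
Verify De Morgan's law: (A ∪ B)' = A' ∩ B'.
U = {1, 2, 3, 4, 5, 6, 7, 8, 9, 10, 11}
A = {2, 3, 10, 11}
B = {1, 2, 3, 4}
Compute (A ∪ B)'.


U = {1, 2, 3, 4, 5, 6, 7, 8, 9, 10, 11}
A = {2, 3, 10, 11}, B = {1, 2, 3, 4}
A ∪ B = {1, 2, 3, 4, 10, 11}
(A ∪ B)' = U \ (A ∪ B) = {5, 6, 7, 8, 9}
Verification via A' ∩ B': A' = {1, 4, 5, 6, 7, 8, 9}, B' = {5, 6, 7, 8, 9, 10, 11}
A' ∩ B' = {5, 6, 7, 8, 9} ✓

{5, 6, 7, 8, 9}


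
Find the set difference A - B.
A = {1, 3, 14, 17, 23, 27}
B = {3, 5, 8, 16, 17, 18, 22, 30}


Set A = {1, 3, 14, 17, 23, 27}
Set B = {3, 5, 8, 16, 17, 18, 22, 30}
A \ B includes elements in A that are not in B.
Check each element of A:
1 (not in B, keep), 3 (in B, remove), 14 (not in B, keep), 17 (in B, remove), 23 (not in B, keep), 27 (not in B, keep)
A \ B = {1, 14, 23, 27}

{1, 14, 23, 27}


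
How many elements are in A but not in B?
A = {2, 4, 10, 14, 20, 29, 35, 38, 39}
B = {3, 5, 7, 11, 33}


Set A = {2, 4, 10, 14, 20, 29, 35, 38, 39}
Set B = {3, 5, 7, 11, 33}
A \ B = {2, 4, 10, 14, 20, 29, 35, 38, 39}
|A \ B| = 9

9


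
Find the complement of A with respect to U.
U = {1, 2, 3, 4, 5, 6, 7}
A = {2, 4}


Universal set U = {1, 2, 3, 4, 5, 6, 7}
Set A = {2, 4}
A' = U \ A = elements in U but not in A
Checking each element of U:
1 (not in A, include), 2 (in A, exclude), 3 (not in A, include), 4 (in A, exclude), 5 (not in A, include), 6 (not in A, include), 7 (not in A, include)
A' = {1, 3, 5, 6, 7}

{1, 3, 5, 6, 7}


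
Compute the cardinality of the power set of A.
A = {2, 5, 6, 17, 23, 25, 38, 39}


Set A = {2, 5, 6, 17, 23, 25, 38, 39}
|A| = 8
The power set P(A) contains all subsets of A.
|P(A)| = 2^|A| = 2^8 = 256

256


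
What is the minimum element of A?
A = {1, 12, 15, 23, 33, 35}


Set A = {1, 12, 15, 23, 33, 35}
Elements in ascending order: 1, 12, 15, 23, 33, 35
The smallest element is 1.

1


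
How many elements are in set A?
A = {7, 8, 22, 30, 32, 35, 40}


Set A = {7, 8, 22, 30, 32, 35, 40}
Listing elements: 7, 8, 22, 30, 32, 35, 40
Counting: 7 elements
|A| = 7

7


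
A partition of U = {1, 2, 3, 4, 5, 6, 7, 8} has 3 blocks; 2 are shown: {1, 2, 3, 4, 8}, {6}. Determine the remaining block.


U = {1, 2, 3, 4, 5, 6, 7, 8}
Shown blocks: {1, 2, 3, 4, 8}, {6}
A partition's blocks are pairwise disjoint and cover U, so the missing block = U \ (union of shown blocks).
Union of shown blocks: {1, 2, 3, 4, 6, 8}
Missing block = U \ (union) = {5, 7}

{5, 7}


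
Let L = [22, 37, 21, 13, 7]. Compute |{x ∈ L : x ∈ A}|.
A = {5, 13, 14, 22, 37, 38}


Set A = {5, 13, 14, 22, 37, 38}
Candidates: [22, 37, 21, 13, 7]
Check each candidate:
22 ∈ A, 37 ∈ A, 21 ∉ A, 13 ∈ A, 7 ∉ A
Count of candidates in A: 3

3


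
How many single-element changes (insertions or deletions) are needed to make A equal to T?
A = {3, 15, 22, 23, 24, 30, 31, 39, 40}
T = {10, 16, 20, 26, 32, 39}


Set A = {3, 15, 22, 23, 24, 30, 31, 39, 40}
Set T = {10, 16, 20, 26, 32, 39}
Elements to remove from A (in A, not in T): {3, 15, 22, 23, 24, 30, 31, 40} → 8 removals
Elements to add to A (in T, not in A): {10, 16, 20, 26, 32} → 5 additions
Total edits = 8 + 5 = 13

13


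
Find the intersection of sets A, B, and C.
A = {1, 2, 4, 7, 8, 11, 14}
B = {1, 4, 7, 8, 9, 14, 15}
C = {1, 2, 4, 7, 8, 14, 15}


Set A = {1, 2, 4, 7, 8, 11, 14}
Set B = {1, 4, 7, 8, 9, 14, 15}
Set C = {1, 2, 4, 7, 8, 14, 15}
First, A ∩ B = {1, 4, 7, 8, 14}
Then, (A ∩ B) ∩ C = {1, 4, 7, 8, 14}

{1, 4, 7, 8, 14}


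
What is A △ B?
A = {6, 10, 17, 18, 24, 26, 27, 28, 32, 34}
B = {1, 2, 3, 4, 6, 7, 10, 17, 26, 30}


Set A = {6, 10, 17, 18, 24, 26, 27, 28, 32, 34}
Set B = {1, 2, 3, 4, 6, 7, 10, 17, 26, 30}
A △ B = (A \ B) ∪ (B \ A)
Elements in A but not B: {18, 24, 27, 28, 32, 34}
Elements in B but not A: {1, 2, 3, 4, 7, 30}
A △ B = {1, 2, 3, 4, 7, 18, 24, 27, 28, 30, 32, 34}

{1, 2, 3, 4, 7, 18, 24, 27, 28, 30, 32, 34}


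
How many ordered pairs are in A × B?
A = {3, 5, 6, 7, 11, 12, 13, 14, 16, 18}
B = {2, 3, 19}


Set A = {3, 5, 6, 7, 11, 12, 13, 14, 16, 18} has 10 elements.
Set B = {2, 3, 19} has 3 elements.
|A × B| = |A| × |B| = 10 × 3 = 30

30


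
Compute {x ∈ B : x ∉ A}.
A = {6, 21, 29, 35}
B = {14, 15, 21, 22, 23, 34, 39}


Set A = {6, 21, 29, 35}
Set B = {14, 15, 21, 22, 23, 34, 39}
Check each element of B against A:
14 ∉ A (include), 15 ∉ A (include), 21 ∈ A, 22 ∉ A (include), 23 ∉ A (include), 34 ∉ A (include), 39 ∉ A (include)
Elements of B not in A: {14, 15, 22, 23, 34, 39}

{14, 15, 22, 23, 34, 39}


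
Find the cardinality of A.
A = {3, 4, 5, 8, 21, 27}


Set A = {3, 4, 5, 8, 21, 27}
Listing elements: 3, 4, 5, 8, 21, 27
Counting: 6 elements
|A| = 6

6


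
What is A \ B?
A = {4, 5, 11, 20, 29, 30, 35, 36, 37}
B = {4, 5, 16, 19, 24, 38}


Set A = {4, 5, 11, 20, 29, 30, 35, 36, 37}
Set B = {4, 5, 16, 19, 24, 38}
A \ B includes elements in A that are not in B.
Check each element of A:
4 (in B, remove), 5 (in B, remove), 11 (not in B, keep), 20 (not in B, keep), 29 (not in B, keep), 30 (not in B, keep), 35 (not in B, keep), 36 (not in B, keep), 37 (not in B, keep)
A \ B = {11, 20, 29, 30, 35, 36, 37}

{11, 20, 29, 30, 35, 36, 37}


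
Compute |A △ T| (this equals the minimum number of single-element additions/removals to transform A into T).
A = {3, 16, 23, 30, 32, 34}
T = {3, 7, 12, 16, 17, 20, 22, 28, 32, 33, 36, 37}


Set A = {3, 16, 23, 30, 32, 34}
Set T = {3, 7, 12, 16, 17, 20, 22, 28, 32, 33, 36, 37}
Elements to remove from A (in A, not in T): {23, 30, 34} → 3 removals
Elements to add to A (in T, not in A): {7, 12, 17, 20, 22, 28, 33, 36, 37} → 9 additions
Total edits = 3 + 9 = 12

12


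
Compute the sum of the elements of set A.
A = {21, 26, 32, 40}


Set A = {21, 26, 32, 40}
Sum = 21 + 26 + 32 + 40 = 119

119


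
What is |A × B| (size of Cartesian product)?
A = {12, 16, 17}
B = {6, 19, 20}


Set A = {12, 16, 17} has 3 elements.
Set B = {6, 19, 20} has 3 elements.
|A × B| = |A| × |B| = 3 × 3 = 9

9


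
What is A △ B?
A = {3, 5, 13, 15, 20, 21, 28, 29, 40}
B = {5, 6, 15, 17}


Set A = {3, 5, 13, 15, 20, 21, 28, 29, 40}
Set B = {5, 6, 15, 17}
A △ B = (A \ B) ∪ (B \ A)
Elements in A but not B: {3, 13, 20, 21, 28, 29, 40}
Elements in B but not A: {6, 17}
A △ B = {3, 6, 13, 17, 20, 21, 28, 29, 40}

{3, 6, 13, 17, 20, 21, 28, 29, 40}


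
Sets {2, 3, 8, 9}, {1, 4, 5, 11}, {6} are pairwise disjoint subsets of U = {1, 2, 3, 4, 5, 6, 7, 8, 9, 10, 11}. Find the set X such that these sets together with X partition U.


U = {1, 2, 3, 4, 5, 6, 7, 8, 9, 10, 11}
Shown blocks: {2, 3, 8, 9}, {1, 4, 5, 11}, {6}
A partition's blocks are pairwise disjoint and cover U, so the missing block = U \ (union of shown blocks).
Union of shown blocks: {1, 2, 3, 4, 5, 6, 8, 9, 11}
Missing block = U \ (union) = {7, 10}

{7, 10}


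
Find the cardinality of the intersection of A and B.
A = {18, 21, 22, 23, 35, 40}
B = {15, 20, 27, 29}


Set A = {18, 21, 22, 23, 35, 40}
Set B = {15, 20, 27, 29}
A ∩ B = {}
|A ∩ B| = 0

0


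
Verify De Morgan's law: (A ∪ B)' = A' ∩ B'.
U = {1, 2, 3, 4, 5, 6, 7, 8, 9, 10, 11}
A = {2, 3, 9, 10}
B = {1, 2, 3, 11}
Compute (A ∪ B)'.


U = {1, 2, 3, 4, 5, 6, 7, 8, 9, 10, 11}
A = {2, 3, 9, 10}, B = {1, 2, 3, 11}
A ∪ B = {1, 2, 3, 9, 10, 11}
(A ∪ B)' = U \ (A ∪ B) = {4, 5, 6, 7, 8}
Verification via A' ∩ B': A' = {1, 4, 5, 6, 7, 8, 11}, B' = {4, 5, 6, 7, 8, 9, 10}
A' ∩ B' = {4, 5, 6, 7, 8} ✓

{4, 5, 6, 7, 8}


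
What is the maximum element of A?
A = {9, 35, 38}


Set A = {9, 35, 38}
Elements in ascending order: 9, 35, 38
The largest element is 38.

38


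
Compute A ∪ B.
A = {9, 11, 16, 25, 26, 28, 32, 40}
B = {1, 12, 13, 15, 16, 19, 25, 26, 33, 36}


Set A = {9, 11, 16, 25, 26, 28, 32, 40}
Set B = {1, 12, 13, 15, 16, 19, 25, 26, 33, 36}
A ∪ B includes all elements in either set.
Elements from A: {9, 11, 16, 25, 26, 28, 32, 40}
Elements from B not already included: {1, 12, 13, 15, 19, 33, 36}
A ∪ B = {1, 9, 11, 12, 13, 15, 16, 19, 25, 26, 28, 32, 33, 36, 40}

{1, 9, 11, 12, 13, 15, 16, 19, 25, 26, 28, 32, 33, 36, 40}


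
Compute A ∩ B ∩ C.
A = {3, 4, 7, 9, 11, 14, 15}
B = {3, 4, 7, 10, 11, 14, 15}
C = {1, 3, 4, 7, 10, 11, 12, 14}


Set A = {3, 4, 7, 9, 11, 14, 15}
Set B = {3, 4, 7, 10, 11, 14, 15}
Set C = {1, 3, 4, 7, 10, 11, 12, 14}
First, A ∩ B = {3, 4, 7, 11, 14, 15}
Then, (A ∩ B) ∩ C = {3, 4, 7, 11, 14}

{3, 4, 7, 11, 14}


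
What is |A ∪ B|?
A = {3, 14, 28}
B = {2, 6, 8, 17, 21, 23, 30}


Set A = {3, 14, 28}, |A| = 3
Set B = {2, 6, 8, 17, 21, 23, 30}, |B| = 7
A ∩ B = {}, |A ∩ B| = 0
|A ∪ B| = |A| + |B| - |A ∩ B| = 3 + 7 - 0 = 10

10


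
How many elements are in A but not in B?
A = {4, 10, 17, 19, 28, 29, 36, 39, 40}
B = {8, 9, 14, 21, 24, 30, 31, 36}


Set A = {4, 10, 17, 19, 28, 29, 36, 39, 40}
Set B = {8, 9, 14, 21, 24, 30, 31, 36}
A \ B = {4, 10, 17, 19, 28, 29, 39, 40}
|A \ B| = 8

8


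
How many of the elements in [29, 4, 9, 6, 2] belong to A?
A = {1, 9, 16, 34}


Set A = {1, 9, 16, 34}
Candidates: [29, 4, 9, 6, 2]
Check each candidate:
29 ∉ A, 4 ∉ A, 9 ∈ A, 6 ∉ A, 2 ∉ A
Count of candidates in A: 1

1


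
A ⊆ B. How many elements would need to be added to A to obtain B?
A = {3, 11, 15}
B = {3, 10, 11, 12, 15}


Set A = {3, 11, 15}, |A| = 3
Set B = {3, 10, 11, 12, 15}, |B| = 5
Since A ⊆ B: B \ A = {10, 12}
|B| - |A| = 5 - 3 = 2

2


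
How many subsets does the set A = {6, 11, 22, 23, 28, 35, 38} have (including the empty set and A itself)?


Set A = {6, 11, 22, 23, 28, 35, 38}
|A| = 7
The power set P(A) contains all subsets of A.
|P(A)| = 2^|A| = 2^7 = 128

128


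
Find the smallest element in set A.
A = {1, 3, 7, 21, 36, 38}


Set A = {1, 3, 7, 21, 36, 38}
Elements in ascending order: 1, 3, 7, 21, 36, 38
The smallest element is 1.

1


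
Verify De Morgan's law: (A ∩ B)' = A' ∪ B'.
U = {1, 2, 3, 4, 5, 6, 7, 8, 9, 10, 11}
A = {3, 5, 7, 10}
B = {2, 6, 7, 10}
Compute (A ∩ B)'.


U = {1, 2, 3, 4, 5, 6, 7, 8, 9, 10, 11}
A = {3, 5, 7, 10}, B = {2, 6, 7, 10}
A ∩ B = {7, 10}
(A ∩ B)' = U \ (A ∩ B) = {1, 2, 3, 4, 5, 6, 8, 9, 11}
Verification via A' ∪ B': A' = {1, 2, 4, 6, 8, 9, 11}, B' = {1, 3, 4, 5, 8, 9, 11}
A' ∪ B' = {1, 2, 3, 4, 5, 6, 8, 9, 11} ✓

{1, 2, 3, 4, 5, 6, 8, 9, 11}


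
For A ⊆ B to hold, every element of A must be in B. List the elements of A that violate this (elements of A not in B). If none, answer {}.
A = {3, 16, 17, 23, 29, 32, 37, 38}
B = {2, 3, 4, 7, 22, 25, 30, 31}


Set A = {3, 16, 17, 23, 29, 32, 37, 38}
Set B = {2, 3, 4, 7, 22, 25, 30, 31}
Check each element of A against B:
3 ∈ B, 16 ∉ B (include), 17 ∉ B (include), 23 ∉ B (include), 29 ∉ B (include), 32 ∉ B (include), 37 ∉ B (include), 38 ∉ B (include)
Elements of A not in B: {16, 17, 23, 29, 32, 37, 38}

{16, 17, 23, 29, 32, 37, 38}


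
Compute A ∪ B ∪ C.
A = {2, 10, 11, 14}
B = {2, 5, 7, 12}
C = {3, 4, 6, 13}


Set A = {2, 10, 11, 14}
Set B = {2, 5, 7, 12}
Set C = {3, 4, 6, 13}
First, A ∪ B = {2, 5, 7, 10, 11, 12, 14}
Then, (A ∪ B) ∪ C = {2, 3, 4, 5, 6, 7, 10, 11, 12, 13, 14}

{2, 3, 4, 5, 6, 7, 10, 11, 12, 13, 14}


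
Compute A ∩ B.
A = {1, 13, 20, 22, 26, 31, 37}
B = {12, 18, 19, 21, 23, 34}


Set A = {1, 13, 20, 22, 26, 31, 37}
Set B = {12, 18, 19, 21, 23, 34}
A ∩ B includes only elements in both sets.
Check each element of A against B:
1 ✗, 13 ✗, 20 ✗, 22 ✗, 26 ✗, 31 ✗, 37 ✗
A ∩ B = {}

{}


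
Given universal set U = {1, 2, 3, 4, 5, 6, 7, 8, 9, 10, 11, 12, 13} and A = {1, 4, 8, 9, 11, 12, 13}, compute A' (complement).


Universal set U = {1, 2, 3, 4, 5, 6, 7, 8, 9, 10, 11, 12, 13}
Set A = {1, 4, 8, 9, 11, 12, 13}
A' = U \ A = elements in U but not in A
Checking each element of U:
1 (in A, exclude), 2 (not in A, include), 3 (not in A, include), 4 (in A, exclude), 5 (not in A, include), 6 (not in A, include), 7 (not in A, include), 8 (in A, exclude), 9 (in A, exclude), 10 (not in A, include), 11 (in A, exclude), 12 (in A, exclude), 13 (in A, exclude)
A' = {2, 3, 5, 6, 7, 10}

{2, 3, 5, 6, 7, 10}


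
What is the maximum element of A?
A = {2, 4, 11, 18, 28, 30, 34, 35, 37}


Set A = {2, 4, 11, 18, 28, 30, 34, 35, 37}
Elements in ascending order: 2, 4, 11, 18, 28, 30, 34, 35, 37
The largest element is 37.

37


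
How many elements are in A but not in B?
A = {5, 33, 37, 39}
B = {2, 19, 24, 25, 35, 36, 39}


Set A = {5, 33, 37, 39}
Set B = {2, 19, 24, 25, 35, 36, 39}
A \ B = {5, 33, 37}
|A \ B| = 3

3


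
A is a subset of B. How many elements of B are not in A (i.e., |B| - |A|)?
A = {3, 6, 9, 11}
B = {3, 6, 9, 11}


Set A = {3, 6, 9, 11}, |A| = 4
Set B = {3, 6, 9, 11}, |B| = 4
Since A ⊆ B: B \ A = {}
|B| - |A| = 4 - 4 = 0

0


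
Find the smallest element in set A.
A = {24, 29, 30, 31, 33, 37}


Set A = {24, 29, 30, 31, 33, 37}
Elements in ascending order: 24, 29, 30, 31, 33, 37
The smallest element is 24.

24


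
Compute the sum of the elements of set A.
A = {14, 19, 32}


Set A = {14, 19, 32}
Sum = 14 + 19 + 32 = 65

65


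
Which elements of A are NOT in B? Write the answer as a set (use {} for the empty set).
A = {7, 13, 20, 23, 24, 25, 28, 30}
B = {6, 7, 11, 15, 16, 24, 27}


Set A = {7, 13, 20, 23, 24, 25, 28, 30}
Set B = {6, 7, 11, 15, 16, 24, 27}
Check each element of A against B:
7 ∈ B, 13 ∉ B (include), 20 ∉ B (include), 23 ∉ B (include), 24 ∈ B, 25 ∉ B (include), 28 ∉ B (include), 30 ∉ B (include)
Elements of A not in B: {13, 20, 23, 25, 28, 30}

{13, 20, 23, 25, 28, 30}


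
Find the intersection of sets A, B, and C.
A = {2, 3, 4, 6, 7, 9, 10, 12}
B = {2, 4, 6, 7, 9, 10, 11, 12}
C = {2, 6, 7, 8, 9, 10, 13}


Set A = {2, 3, 4, 6, 7, 9, 10, 12}
Set B = {2, 4, 6, 7, 9, 10, 11, 12}
Set C = {2, 6, 7, 8, 9, 10, 13}
First, A ∩ B = {2, 4, 6, 7, 9, 10, 12}
Then, (A ∩ B) ∩ C = {2, 6, 7, 9, 10}

{2, 6, 7, 9, 10}


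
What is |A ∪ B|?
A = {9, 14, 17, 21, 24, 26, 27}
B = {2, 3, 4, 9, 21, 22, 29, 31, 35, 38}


Set A = {9, 14, 17, 21, 24, 26, 27}, |A| = 7
Set B = {2, 3, 4, 9, 21, 22, 29, 31, 35, 38}, |B| = 10
A ∩ B = {9, 21}, |A ∩ B| = 2
|A ∪ B| = |A| + |B| - |A ∩ B| = 7 + 10 - 2 = 15

15


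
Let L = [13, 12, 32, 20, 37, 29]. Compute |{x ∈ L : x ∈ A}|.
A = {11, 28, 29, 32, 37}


Set A = {11, 28, 29, 32, 37}
Candidates: [13, 12, 32, 20, 37, 29]
Check each candidate:
13 ∉ A, 12 ∉ A, 32 ∈ A, 20 ∉ A, 37 ∈ A, 29 ∈ A
Count of candidates in A: 3

3


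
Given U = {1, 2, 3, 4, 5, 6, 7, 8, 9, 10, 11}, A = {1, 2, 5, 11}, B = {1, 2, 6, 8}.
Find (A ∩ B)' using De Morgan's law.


U = {1, 2, 3, 4, 5, 6, 7, 8, 9, 10, 11}
A = {1, 2, 5, 11}, B = {1, 2, 6, 8}
A ∩ B = {1, 2}
(A ∩ B)' = U \ (A ∩ B) = {3, 4, 5, 6, 7, 8, 9, 10, 11}
Verification via A' ∪ B': A' = {3, 4, 6, 7, 8, 9, 10}, B' = {3, 4, 5, 7, 9, 10, 11}
A' ∪ B' = {3, 4, 5, 6, 7, 8, 9, 10, 11} ✓

{3, 4, 5, 6, 7, 8, 9, 10, 11}


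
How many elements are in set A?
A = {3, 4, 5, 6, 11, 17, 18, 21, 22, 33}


Set A = {3, 4, 5, 6, 11, 17, 18, 21, 22, 33}
Listing elements: 3, 4, 5, 6, 11, 17, 18, 21, 22, 33
Counting: 10 elements
|A| = 10

10


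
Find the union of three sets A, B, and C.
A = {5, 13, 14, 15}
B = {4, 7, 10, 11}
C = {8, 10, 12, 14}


Set A = {5, 13, 14, 15}
Set B = {4, 7, 10, 11}
Set C = {8, 10, 12, 14}
First, A ∪ B = {4, 5, 7, 10, 11, 13, 14, 15}
Then, (A ∪ B) ∪ C = {4, 5, 7, 8, 10, 11, 12, 13, 14, 15}

{4, 5, 7, 8, 10, 11, 12, 13, 14, 15}


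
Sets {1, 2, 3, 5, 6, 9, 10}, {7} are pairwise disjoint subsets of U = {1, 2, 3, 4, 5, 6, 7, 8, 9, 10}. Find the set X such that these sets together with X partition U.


U = {1, 2, 3, 4, 5, 6, 7, 8, 9, 10}
Shown blocks: {1, 2, 3, 5, 6, 9, 10}, {7}
A partition's blocks are pairwise disjoint and cover U, so the missing block = U \ (union of shown blocks).
Union of shown blocks: {1, 2, 3, 5, 6, 7, 9, 10}
Missing block = U \ (union) = {4, 8}

{4, 8}


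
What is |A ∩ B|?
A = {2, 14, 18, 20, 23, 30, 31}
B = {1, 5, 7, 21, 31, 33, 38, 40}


Set A = {2, 14, 18, 20, 23, 30, 31}
Set B = {1, 5, 7, 21, 31, 33, 38, 40}
A ∩ B = {31}
|A ∩ B| = 1

1


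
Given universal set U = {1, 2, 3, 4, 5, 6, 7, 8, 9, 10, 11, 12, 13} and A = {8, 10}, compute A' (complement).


Universal set U = {1, 2, 3, 4, 5, 6, 7, 8, 9, 10, 11, 12, 13}
Set A = {8, 10}
A' = U \ A = elements in U but not in A
Checking each element of U:
1 (not in A, include), 2 (not in A, include), 3 (not in A, include), 4 (not in A, include), 5 (not in A, include), 6 (not in A, include), 7 (not in A, include), 8 (in A, exclude), 9 (not in A, include), 10 (in A, exclude), 11 (not in A, include), 12 (not in A, include), 13 (not in A, include)
A' = {1, 2, 3, 4, 5, 6, 7, 9, 11, 12, 13}

{1, 2, 3, 4, 5, 6, 7, 9, 11, 12, 13}


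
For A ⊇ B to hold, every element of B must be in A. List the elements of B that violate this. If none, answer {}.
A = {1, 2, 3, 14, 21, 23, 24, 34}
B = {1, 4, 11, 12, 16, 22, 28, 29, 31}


Set A = {1, 2, 3, 14, 21, 23, 24, 34}
Set B = {1, 4, 11, 12, 16, 22, 28, 29, 31}
Check each element of B against A:
1 ∈ A, 4 ∉ A (include), 11 ∉ A (include), 12 ∉ A (include), 16 ∉ A (include), 22 ∉ A (include), 28 ∉ A (include), 29 ∉ A (include), 31 ∉ A (include)
Elements of B not in A: {4, 11, 12, 16, 22, 28, 29, 31}

{4, 11, 12, 16, 22, 28, 29, 31}


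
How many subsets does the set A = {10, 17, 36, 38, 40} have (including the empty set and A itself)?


Set A = {10, 17, 36, 38, 40}
|A| = 5
The power set P(A) contains all subsets of A.
|P(A)| = 2^|A| = 2^5 = 32

32


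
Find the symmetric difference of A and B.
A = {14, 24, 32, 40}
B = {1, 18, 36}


Set A = {14, 24, 32, 40}
Set B = {1, 18, 36}
A △ B = (A \ B) ∪ (B \ A)
Elements in A but not B: {14, 24, 32, 40}
Elements in B but not A: {1, 18, 36}
A △ B = {1, 14, 18, 24, 32, 36, 40}

{1, 14, 18, 24, 32, 36, 40}


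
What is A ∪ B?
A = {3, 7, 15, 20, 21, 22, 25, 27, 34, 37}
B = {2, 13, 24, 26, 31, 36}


Set A = {3, 7, 15, 20, 21, 22, 25, 27, 34, 37}
Set B = {2, 13, 24, 26, 31, 36}
A ∪ B includes all elements in either set.
Elements from A: {3, 7, 15, 20, 21, 22, 25, 27, 34, 37}
Elements from B not already included: {2, 13, 24, 26, 31, 36}
A ∪ B = {2, 3, 7, 13, 15, 20, 21, 22, 24, 25, 26, 27, 31, 34, 36, 37}

{2, 3, 7, 13, 15, 20, 21, 22, 24, 25, 26, 27, 31, 34, 36, 37}


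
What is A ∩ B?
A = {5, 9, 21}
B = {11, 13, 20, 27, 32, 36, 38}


Set A = {5, 9, 21}
Set B = {11, 13, 20, 27, 32, 36, 38}
A ∩ B includes only elements in both sets.
Check each element of A against B:
5 ✗, 9 ✗, 21 ✗
A ∩ B = {}

{}


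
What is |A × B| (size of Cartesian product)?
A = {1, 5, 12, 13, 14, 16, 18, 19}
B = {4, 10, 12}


Set A = {1, 5, 12, 13, 14, 16, 18, 19} has 8 elements.
Set B = {4, 10, 12} has 3 elements.
|A × B| = |A| × |B| = 8 × 3 = 24

24


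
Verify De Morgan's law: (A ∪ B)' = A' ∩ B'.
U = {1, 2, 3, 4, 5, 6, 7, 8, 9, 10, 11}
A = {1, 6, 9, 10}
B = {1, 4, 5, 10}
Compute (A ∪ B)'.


U = {1, 2, 3, 4, 5, 6, 7, 8, 9, 10, 11}
A = {1, 6, 9, 10}, B = {1, 4, 5, 10}
A ∪ B = {1, 4, 5, 6, 9, 10}
(A ∪ B)' = U \ (A ∪ B) = {2, 3, 7, 8, 11}
Verification via A' ∩ B': A' = {2, 3, 4, 5, 7, 8, 11}, B' = {2, 3, 6, 7, 8, 9, 11}
A' ∩ B' = {2, 3, 7, 8, 11} ✓

{2, 3, 7, 8, 11}


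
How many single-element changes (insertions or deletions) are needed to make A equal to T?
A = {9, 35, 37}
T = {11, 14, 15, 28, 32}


Set A = {9, 35, 37}
Set T = {11, 14, 15, 28, 32}
Elements to remove from A (in A, not in T): {9, 35, 37} → 3 removals
Elements to add to A (in T, not in A): {11, 14, 15, 28, 32} → 5 additions
Total edits = 3 + 5 = 8

8


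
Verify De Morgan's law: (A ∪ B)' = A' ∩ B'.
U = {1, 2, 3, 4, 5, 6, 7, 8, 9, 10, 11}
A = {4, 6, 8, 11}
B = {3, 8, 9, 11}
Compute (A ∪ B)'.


U = {1, 2, 3, 4, 5, 6, 7, 8, 9, 10, 11}
A = {4, 6, 8, 11}, B = {3, 8, 9, 11}
A ∪ B = {3, 4, 6, 8, 9, 11}
(A ∪ B)' = U \ (A ∪ B) = {1, 2, 5, 7, 10}
Verification via A' ∩ B': A' = {1, 2, 3, 5, 7, 9, 10}, B' = {1, 2, 4, 5, 6, 7, 10}
A' ∩ B' = {1, 2, 5, 7, 10} ✓

{1, 2, 5, 7, 10}


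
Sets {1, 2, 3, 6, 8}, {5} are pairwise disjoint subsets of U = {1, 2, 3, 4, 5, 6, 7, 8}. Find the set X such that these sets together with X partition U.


U = {1, 2, 3, 4, 5, 6, 7, 8}
Shown blocks: {1, 2, 3, 6, 8}, {5}
A partition's blocks are pairwise disjoint and cover U, so the missing block = U \ (union of shown blocks).
Union of shown blocks: {1, 2, 3, 5, 6, 8}
Missing block = U \ (union) = {4, 7}

{4, 7}


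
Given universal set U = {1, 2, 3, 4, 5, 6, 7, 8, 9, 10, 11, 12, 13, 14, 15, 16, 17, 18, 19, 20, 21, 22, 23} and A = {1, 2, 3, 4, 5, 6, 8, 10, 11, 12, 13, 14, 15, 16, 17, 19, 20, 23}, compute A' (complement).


Universal set U = {1, 2, 3, 4, 5, 6, 7, 8, 9, 10, 11, 12, 13, 14, 15, 16, 17, 18, 19, 20, 21, 22, 23}
Set A = {1, 2, 3, 4, 5, 6, 8, 10, 11, 12, 13, 14, 15, 16, 17, 19, 20, 23}
A' = U \ A = elements in U but not in A
Checking each element of U:
1 (in A, exclude), 2 (in A, exclude), 3 (in A, exclude), 4 (in A, exclude), 5 (in A, exclude), 6 (in A, exclude), 7 (not in A, include), 8 (in A, exclude), 9 (not in A, include), 10 (in A, exclude), 11 (in A, exclude), 12 (in A, exclude), 13 (in A, exclude), 14 (in A, exclude), 15 (in A, exclude), 16 (in A, exclude), 17 (in A, exclude), 18 (not in A, include), 19 (in A, exclude), 20 (in A, exclude), 21 (not in A, include), 22 (not in A, include), 23 (in A, exclude)
A' = {7, 9, 18, 21, 22}

{7, 9, 18, 21, 22}


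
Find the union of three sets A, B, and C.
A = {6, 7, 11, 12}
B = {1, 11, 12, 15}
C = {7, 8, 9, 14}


Set A = {6, 7, 11, 12}
Set B = {1, 11, 12, 15}
Set C = {7, 8, 9, 14}
First, A ∪ B = {1, 6, 7, 11, 12, 15}
Then, (A ∪ B) ∪ C = {1, 6, 7, 8, 9, 11, 12, 14, 15}

{1, 6, 7, 8, 9, 11, 12, 14, 15}


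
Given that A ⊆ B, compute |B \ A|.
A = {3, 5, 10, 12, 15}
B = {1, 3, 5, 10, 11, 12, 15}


Set A = {3, 5, 10, 12, 15}, |A| = 5
Set B = {1, 3, 5, 10, 11, 12, 15}, |B| = 7
Since A ⊆ B: B \ A = {1, 11}
|B| - |A| = 7 - 5 = 2

2


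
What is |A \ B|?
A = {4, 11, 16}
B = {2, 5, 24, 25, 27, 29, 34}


Set A = {4, 11, 16}
Set B = {2, 5, 24, 25, 27, 29, 34}
A \ B = {4, 11, 16}
|A \ B| = 3

3


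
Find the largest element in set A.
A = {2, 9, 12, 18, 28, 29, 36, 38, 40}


Set A = {2, 9, 12, 18, 28, 29, 36, 38, 40}
Elements in ascending order: 2, 9, 12, 18, 28, 29, 36, 38, 40
The largest element is 40.

40


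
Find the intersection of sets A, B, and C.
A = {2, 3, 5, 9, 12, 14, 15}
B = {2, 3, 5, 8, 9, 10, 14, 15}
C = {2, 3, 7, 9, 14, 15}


Set A = {2, 3, 5, 9, 12, 14, 15}
Set B = {2, 3, 5, 8, 9, 10, 14, 15}
Set C = {2, 3, 7, 9, 14, 15}
First, A ∩ B = {2, 3, 5, 9, 14, 15}
Then, (A ∩ B) ∩ C = {2, 3, 9, 14, 15}

{2, 3, 9, 14, 15}


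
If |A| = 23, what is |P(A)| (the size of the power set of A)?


The set has 23 elements.
The power set contains all possible subsets.
|P(A)| = 2^|A| = 2^23 = 8388608

8388608


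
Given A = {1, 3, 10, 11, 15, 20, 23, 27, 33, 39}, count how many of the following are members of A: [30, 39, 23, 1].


Set A = {1, 3, 10, 11, 15, 20, 23, 27, 33, 39}
Candidates: [30, 39, 23, 1]
Check each candidate:
30 ∉ A, 39 ∈ A, 23 ∈ A, 1 ∈ A
Count of candidates in A: 3

3


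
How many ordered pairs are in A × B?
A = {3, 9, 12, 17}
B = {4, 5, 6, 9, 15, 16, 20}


Set A = {3, 9, 12, 17} has 4 elements.
Set B = {4, 5, 6, 9, 15, 16, 20} has 7 elements.
|A × B| = |A| × |B| = 4 × 7 = 28

28


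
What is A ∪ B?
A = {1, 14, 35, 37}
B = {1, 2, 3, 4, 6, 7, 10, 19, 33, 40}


Set A = {1, 14, 35, 37}
Set B = {1, 2, 3, 4, 6, 7, 10, 19, 33, 40}
A ∪ B includes all elements in either set.
Elements from A: {1, 14, 35, 37}
Elements from B not already included: {2, 3, 4, 6, 7, 10, 19, 33, 40}
A ∪ B = {1, 2, 3, 4, 6, 7, 10, 14, 19, 33, 35, 37, 40}

{1, 2, 3, 4, 6, 7, 10, 14, 19, 33, 35, 37, 40}


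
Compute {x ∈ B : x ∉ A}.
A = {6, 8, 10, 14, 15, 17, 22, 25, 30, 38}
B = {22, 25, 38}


Set A = {6, 8, 10, 14, 15, 17, 22, 25, 30, 38}
Set B = {22, 25, 38}
Check each element of B against A:
22 ∈ A, 25 ∈ A, 38 ∈ A
Elements of B not in A: {}

{}


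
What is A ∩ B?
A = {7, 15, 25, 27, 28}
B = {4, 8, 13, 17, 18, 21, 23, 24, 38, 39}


Set A = {7, 15, 25, 27, 28}
Set B = {4, 8, 13, 17, 18, 21, 23, 24, 38, 39}
A ∩ B includes only elements in both sets.
Check each element of A against B:
7 ✗, 15 ✗, 25 ✗, 27 ✗, 28 ✗
A ∩ B = {}

{}


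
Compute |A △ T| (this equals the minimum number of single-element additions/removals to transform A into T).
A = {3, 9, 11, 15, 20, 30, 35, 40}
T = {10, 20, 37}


Set A = {3, 9, 11, 15, 20, 30, 35, 40}
Set T = {10, 20, 37}
Elements to remove from A (in A, not in T): {3, 9, 11, 15, 30, 35, 40} → 7 removals
Elements to add to A (in T, not in A): {10, 37} → 2 additions
Total edits = 7 + 2 = 9

9


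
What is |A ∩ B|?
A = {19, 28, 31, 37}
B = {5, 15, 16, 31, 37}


Set A = {19, 28, 31, 37}
Set B = {5, 15, 16, 31, 37}
A ∩ B = {31, 37}
|A ∩ B| = 2

2


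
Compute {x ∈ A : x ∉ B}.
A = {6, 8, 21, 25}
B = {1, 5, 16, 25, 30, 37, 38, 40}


Set A = {6, 8, 21, 25}
Set B = {1, 5, 16, 25, 30, 37, 38, 40}
Check each element of A against B:
6 ∉ B (include), 8 ∉ B (include), 21 ∉ B (include), 25 ∈ B
Elements of A not in B: {6, 8, 21}

{6, 8, 21}


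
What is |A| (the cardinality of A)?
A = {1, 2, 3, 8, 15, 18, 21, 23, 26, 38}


Set A = {1, 2, 3, 8, 15, 18, 21, 23, 26, 38}
Listing elements: 1, 2, 3, 8, 15, 18, 21, 23, 26, 38
Counting: 10 elements
|A| = 10

10


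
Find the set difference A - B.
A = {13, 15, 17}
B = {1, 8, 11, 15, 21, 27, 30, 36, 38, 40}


Set A = {13, 15, 17}
Set B = {1, 8, 11, 15, 21, 27, 30, 36, 38, 40}
A \ B includes elements in A that are not in B.
Check each element of A:
13 (not in B, keep), 15 (in B, remove), 17 (not in B, keep)
A \ B = {13, 17}

{13, 17}


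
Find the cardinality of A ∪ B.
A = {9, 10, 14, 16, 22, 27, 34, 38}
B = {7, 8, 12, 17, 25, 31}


Set A = {9, 10, 14, 16, 22, 27, 34, 38}, |A| = 8
Set B = {7, 8, 12, 17, 25, 31}, |B| = 6
A ∩ B = {}, |A ∩ B| = 0
|A ∪ B| = |A| + |B| - |A ∩ B| = 8 + 6 - 0 = 14

14


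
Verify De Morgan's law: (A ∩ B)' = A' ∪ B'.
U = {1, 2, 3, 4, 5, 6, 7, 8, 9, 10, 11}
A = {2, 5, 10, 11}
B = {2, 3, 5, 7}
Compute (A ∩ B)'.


U = {1, 2, 3, 4, 5, 6, 7, 8, 9, 10, 11}
A = {2, 5, 10, 11}, B = {2, 3, 5, 7}
A ∩ B = {2, 5}
(A ∩ B)' = U \ (A ∩ B) = {1, 3, 4, 6, 7, 8, 9, 10, 11}
Verification via A' ∪ B': A' = {1, 3, 4, 6, 7, 8, 9}, B' = {1, 4, 6, 8, 9, 10, 11}
A' ∪ B' = {1, 3, 4, 6, 7, 8, 9, 10, 11} ✓

{1, 3, 4, 6, 7, 8, 9, 10, 11}


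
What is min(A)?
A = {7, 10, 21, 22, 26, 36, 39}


Set A = {7, 10, 21, 22, 26, 36, 39}
Elements in ascending order: 7, 10, 21, 22, 26, 36, 39
The smallest element is 7.

7


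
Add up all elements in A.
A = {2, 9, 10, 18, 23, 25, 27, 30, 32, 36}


Set A = {2, 9, 10, 18, 23, 25, 27, 30, 32, 36}
Sum = 2 + 9 + 10 + 18 + 23 + 25 + 27 + 30 + 32 + 36 = 212

212


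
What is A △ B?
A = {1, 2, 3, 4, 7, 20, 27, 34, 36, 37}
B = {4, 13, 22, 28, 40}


Set A = {1, 2, 3, 4, 7, 20, 27, 34, 36, 37}
Set B = {4, 13, 22, 28, 40}
A △ B = (A \ B) ∪ (B \ A)
Elements in A but not B: {1, 2, 3, 7, 20, 27, 34, 36, 37}
Elements in B but not A: {13, 22, 28, 40}
A △ B = {1, 2, 3, 7, 13, 20, 22, 27, 28, 34, 36, 37, 40}

{1, 2, 3, 7, 13, 20, 22, 27, 28, 34, 36, 37, 40}


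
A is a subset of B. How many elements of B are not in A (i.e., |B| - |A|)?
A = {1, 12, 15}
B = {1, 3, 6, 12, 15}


Set A = {1, 12, 15}, |A| = 3
Set B = {1, 3, 6, 12, 15}, |B| = 5
Since A ⊆ B: B \ A = {3, 6}
|B| - |A| = 5 - 3 = 2

2


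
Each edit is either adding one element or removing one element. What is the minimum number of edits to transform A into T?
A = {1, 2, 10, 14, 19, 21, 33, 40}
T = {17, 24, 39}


Set A = {1, 2, 10, 14, 19, 21, 33, 40}
Set T = {17, 24, 39}
Elements to remove from A (in A, not in T): {1, 2, 10, 14, 19, 21, 33, 40} → 8 removals
Elements to add to A (in T, not in A): {17, 24, 39} → 3 additions
Total edits = 8 + 3 = 11

11


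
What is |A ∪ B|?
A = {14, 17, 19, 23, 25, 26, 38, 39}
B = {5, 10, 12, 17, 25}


Set A = {14, 17, 19, 23, 25, 26, 38, 39}, |A| = 8
Set B = {5, 10, 12, 17, 25}, |B| = 5
A ∩ B = {17, 25}, |A ∩ B| = 2
|A ∪ B| = |A| + |B| - |A ∩ B| = 8 + 5 - 2 = 11

11


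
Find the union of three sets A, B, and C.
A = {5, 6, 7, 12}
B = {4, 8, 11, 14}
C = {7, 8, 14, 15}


Set A = {5, 6, 7, 12}
Set B = {4, 8, 11, 14}
Set C = {7, 8, 14, 15}
First, A ∪ B = {4, 5, 6, 7, 8, 11, 12, 14}
Then, (A ∪ B) ∪ C = {4, 5, 6, 7, 8, 11, 12, 14, 15}

{4, 5, 6, 7, 8, 11, 12, 14, 15}


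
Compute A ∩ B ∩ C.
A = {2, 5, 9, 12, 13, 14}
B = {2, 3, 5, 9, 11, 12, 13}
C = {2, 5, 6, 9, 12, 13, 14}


Set A = {2, 5, 9, 12, 13, 14}
Set B = {2, 3, 5, 9, 11, 12, 13}
Set C = {2, 5, 6, 9, 12, 13, 14}
First, A ∩ B = {2, 5, 9, 12, 13}
Then, (A ∩ B) ∩ C = {2, 5, 9, 12, 13}

{2, 5, 9, 12, 13}


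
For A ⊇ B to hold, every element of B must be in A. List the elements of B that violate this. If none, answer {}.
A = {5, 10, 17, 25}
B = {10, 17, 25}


Set A = {5, 10, 17, 25}
Set B = {10, 17, 25}
Check each element of B against A:
10 ∈ A, 17 ∈ A, 25 ∈ A
Elements of B not in A: {}

{}


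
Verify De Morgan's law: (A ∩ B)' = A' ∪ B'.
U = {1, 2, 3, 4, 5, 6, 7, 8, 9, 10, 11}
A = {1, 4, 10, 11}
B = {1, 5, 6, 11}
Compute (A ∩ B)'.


U = {1, 2, 3, 4, 5, 6, 7, 8, 9, 10, 11}
A = {1, 4, 10, 11}, B = {1, 5, 6, 11}
A ∩ B = {1, 11}
(A ∩ B)' = U \ (A ∩ B) = {2, 3, 4, 5, 6, 7, 8, 9, 10}
Verification via A' ∪ B': A' = {2, 3, 5, 6, 7, 8, 9}, B' = {2, 3, 4, 7, 8, 9, 10}
A' ∪ B' = {2, 3, 4, 5, 6, 7, 8, 9, 10} ✓

{2, 3, 4, 5, 6, 7, 8, 9, 10}


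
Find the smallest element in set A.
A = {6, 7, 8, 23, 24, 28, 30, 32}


Set A = {6, 7, 8, 23, 24, 28, 30, 32}
Elements in ascending order: 6, 7, 8, 23, 24, 28, 30, 32
The smallest element is 6.

6


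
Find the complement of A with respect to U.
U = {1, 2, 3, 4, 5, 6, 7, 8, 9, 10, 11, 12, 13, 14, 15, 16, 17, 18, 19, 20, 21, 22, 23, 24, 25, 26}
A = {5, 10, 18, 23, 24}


Universal set U = {1, 2, 3, 4, 5, 6, 7, 8, 9, 10, 11, 12, 13, 14, 15, 16, 17, 18, 19, 20, 21, 22, 23, 24, 25, 26}
Set A = {5, 10, 18, 23, 24}
A' = U \ A = elements in U but not in A
Checking each element of U:
1 (not in A, include), 2 (not in A, include), 3 (not in A, include), 4 (not in A, include), 5 (in A, exclude), 6 (not in A, include), 7 (not in A, include), 8 (not in A, include), 9 (not in A, include), 10 (in A, exclude), 11 (not in A, include), 12 (not in A, include), 13 (not in A, include), 14 (not in A, include), 15 (not in A, include), 16 (not in A, include), 17 (not in A, include), 18 (in A, exclude), 19 (not in A, include), 20 (not in A, include), 21 (not in A, include), 22 (not in A, include), 23 (in A, exclude), 24 (in A, exclude), 25 (not in A, include), 26 (not in A, include)
A' = {1, 2, 3, 4, 6, 7, 8, 9, 11, 12, 13, 14, 15, 16, 17, 19, 20, 21, 22, 25, 26}

{1, 2, 3, 4, 6, 7, 8, 9, 11, 12, 13, 14, 15, 16, 17, 19, 20, 21, 22, 25, 26}


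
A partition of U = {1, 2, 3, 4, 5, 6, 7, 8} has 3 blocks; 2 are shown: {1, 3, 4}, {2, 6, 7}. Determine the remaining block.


U = {1, 2, 3, 4, 5, 6, 7, 8}
Shown blocks: {1, 3, 4}, {2, 6, 7}
A partition's blocks are pairwise disjoint and cover U, so the missing block = U \ (union of shown blocks).
Union of shown blocks: {1, 2, 3, 4, 6, 7}
Missing block = U \ (union) = {5, 8}

{5, 8}


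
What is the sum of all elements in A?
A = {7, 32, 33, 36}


Set A = {7, 32, 33, 36}
Sum = 7 + 32 + 33 + 36 = 108

108


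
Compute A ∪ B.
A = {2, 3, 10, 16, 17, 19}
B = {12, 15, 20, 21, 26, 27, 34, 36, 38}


Set A = {2, 3, 10, 16, 17, 19}
Set B = {12, 15, 20, 21, 26, 27, 34, 36, 38}
A ∪ B includes all elements in either set.
Elements from A: {2, 3, 10, 16, 17, 19}
Elements from B not already included: {12, 15, 20, 21, 26, 27, 34, 36, 38}
A ∪ B = {2, 3, 10, 12, 15, 16, 17, 19, 20, 21, 26, 27, 34, 36, 38}

{2, 3, 10, 12, 15, 16, 17, 19, 20, 21, 26, 27, 34, 36, 38}


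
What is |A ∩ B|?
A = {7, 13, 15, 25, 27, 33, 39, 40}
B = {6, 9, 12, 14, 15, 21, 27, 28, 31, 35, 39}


Set A = {7, 13, 15, 25, 27, 33, 39, 40}
Set B = {6, 9, 12, 14, 15, 21, 27, 28, 31, 35, 39}
A ∩ B = {15, 27, 39}
|A ∩ B| = 3

3


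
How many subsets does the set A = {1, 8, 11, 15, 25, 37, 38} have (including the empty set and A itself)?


Set A = {1, 8, 11, 15, 25, 37, 38}
|A| = 7
The power set P(A) contains all subsets of A.
|P(A)| = 2^|A| = 2^7 = 128

128


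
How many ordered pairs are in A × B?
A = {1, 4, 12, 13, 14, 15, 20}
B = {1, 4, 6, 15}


Set A = {1, 4, 12, 13, 14, 15, 20} has 7 elements.
Set B = {1, 4, 6, 15} has 4 elements.
|A × B| = |A| × |B| = 7 × 4 = 28

28


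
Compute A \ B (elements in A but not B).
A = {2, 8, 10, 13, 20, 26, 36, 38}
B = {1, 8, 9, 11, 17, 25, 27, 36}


Set A = {2, 8, 10, 13, 20, 26, 36, 38}
Set B = {1, 8, 9, 11, 17, 25, 27, 36}
A \ B includes elements in A that are not in B.
Check each element of A:
2 (not in B, keep), 8 (in B, remove), 10 (not in B, keep), 13 (not in B, keep), 20 (not in B, keep), 26 (not in B, keep), 36 (in B, remove), 38 (not in B, keep)
A \ B = {2, 10, 13, 20, 26, 38}

{2, 10, 13, 20, 26, 38}


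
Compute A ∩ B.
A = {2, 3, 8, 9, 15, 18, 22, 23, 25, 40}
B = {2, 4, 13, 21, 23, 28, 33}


Set A = {2, 3, 8, 9, 15, 18, 22, 23, 25, 40}
Set B = {2, 4, 13, 21, 23, 28, 33}
A ∩ B includes only elements in both sets.
Check each element of A against B:
2 ✓, 3 ✗, 8 ✗, 9 ✗, 15 ✗, 18 ✗, 22 ✗, 23 ✓, 25 ✗, 40 ✗
A ∩ B = {2, 23}

{2, 23}


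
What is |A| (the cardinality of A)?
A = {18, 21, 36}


Set A = {18, 21, 36}
Listing elements: 18, 21, 36
Counting: 3 elements
|A| = 3

3


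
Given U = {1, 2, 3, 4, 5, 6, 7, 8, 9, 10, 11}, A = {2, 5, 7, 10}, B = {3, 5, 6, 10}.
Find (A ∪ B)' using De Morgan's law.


U = {1, 2, 3, 4, 5, 6, 7, 8, 9, 10, 11}
A = {2, 5, 7, 10}, B = {3, 5, 6, 10}
A ∪ B = {2, 3, 5, 6, 7, 10}
(A ∪ B)' = U \ (A ∪ B) = {1, 4, 8, 9, 11}
Verification via A' ∩ B': A' = {1, 3, 4, 6, 8, 9, 11}, B' = {1, 2, 4, 7, 8, 9, 11}
A' ∩ B' = {1, 4, 8, 9, 11} ✓

{1, 4, 8, 9, 11}
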